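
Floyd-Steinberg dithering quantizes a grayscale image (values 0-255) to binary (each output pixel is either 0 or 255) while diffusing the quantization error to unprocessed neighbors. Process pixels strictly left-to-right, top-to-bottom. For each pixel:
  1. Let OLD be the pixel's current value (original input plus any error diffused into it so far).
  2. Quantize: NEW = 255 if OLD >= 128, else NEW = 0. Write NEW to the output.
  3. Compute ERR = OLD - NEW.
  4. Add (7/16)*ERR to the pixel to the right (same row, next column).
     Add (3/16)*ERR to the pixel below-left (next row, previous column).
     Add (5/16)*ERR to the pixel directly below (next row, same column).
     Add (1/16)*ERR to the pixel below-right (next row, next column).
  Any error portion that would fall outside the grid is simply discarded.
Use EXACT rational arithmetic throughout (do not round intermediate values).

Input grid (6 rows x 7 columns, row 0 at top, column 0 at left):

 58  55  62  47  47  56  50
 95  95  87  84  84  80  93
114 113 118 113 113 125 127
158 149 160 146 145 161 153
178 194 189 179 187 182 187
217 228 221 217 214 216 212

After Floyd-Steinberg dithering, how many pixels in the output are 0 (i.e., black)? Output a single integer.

Answer: 19

Derivation:
(0,0): OLD=58 → NEW=0, ERR=58
(0,1): OLD=643/8 → NEW=0, ERR=643/8
(0,2): OLD=12437/128 → NEW=0, ERR=12437/128
(0,3): OLD=183315/2048 → NEW=0, ERR=183315/2048
(0,4): OLD=2823301/32768 → NEW=0, ERR=2823301/32768
(0,5): OLD=49123235/524288 → NEW=0, ERR=49123235/524288
(0,6): OLD=763293045/8388608 → NEW=0, ERR=763293045/8388608
(1,0): OLD=16409/128 → NEW=255, ERR=-16231/128
(1,1): OLD=88559/1024 → NEW=0, ERR=88559/1024
(1,2): OLD=5800155/32768 → NEW=255, ERR=-2555685/32768
(1,3): OLD=13117343/131072 → NEW=0, ERR=13117343/131072
(1,4): OLD=1492091101/8388608 → NEW=255, ERR=-647003939/8388608
(1,5): OLD=6575446829/67108864 → NEW=0, ERR=6575446829/67108864
(1,6): OLD=182705613315/1073741824 → NEW=255, ERR=-91098551805/1073741824
(2,0): OLD=1484213/16384 → NEW=0, ERR=1484213/16384
(2,1): OLD=82370775/524288 → NEW=255, ERR=-51322665/524288
(2,2): OLD=628892613/8388608 → NEW=0, ERR=628892613/8388608
(2,3): OLD=10585567069/67108864 → NEW=255, ERR=-6527193251/67108864
(2,4): OLD=38102367949/536870912 → NEW=0, ERR=38102367949/536870912
(2,5): OLD=2850840385999/17179869184 → NEW=255, ERR=-1530026255921/17179869184
(2,6): OLD=18594740634265/274877906944 → NEW=0, ERR=18594740634265/274877906944
(3,0): OLD=1408906149/8388608 → NEW=255, ERR=-730188891/8388608
(3,1): OLD=6713950465/67108864 → NEW=0, ERR=6713950465/67108864
(3,2): OLD=108900584371/536870912 → NEW=255, ERR=-28001498189/536870912
(3,3): OLD=237897116037/2147483648 → NEW=0, ERR=237897116037/2147483648
(3,4): OLD=53014873636773/274877906944 → NEW=255, ERR=-17078992633947/274877906944
(3,5): OLD=270711536834559/2199023255552 → NEW=0, ERR=270711536834559/2199023255552
(3,6): OLD=7826135952045921/35184372088832 → NEW=255, ERR=-1145878930606239/35184372088832
(4,0): OLD=182060340427/1073741824 → NEW=255, ERR=-91743824693/1073741824
(4,1): OLD=2966330718863/17179869184 → NEW=255, ERR=-1414535923057/17179869184
(4,2): OLD=44998235344705/274877906944 → NEW=255, ERR=-25095630926015/274877906944
(4,3): OLD=349130659147291/2199023255552 → NEW=255, ERR=-211620271018469/2199023255552
(4,4): OLD=2735358617724993/17592186044416 → NEW=255, ERR=-1750648823601087/17592186044416
(4,5): OLD=93980983090064353/562949953421312 → NEW=255, ERR=-49571255032370207/562949953421312
(4,6): OLD=1314979314391122039/9007199254740992 → NEW=255, ERR=-981856495567830921/9007199254740992
(5,0): OLD=48065392062237/274877906944 → NEW=255, ERR=-22028474208483/274877906944
(5,1): OLD=318309549664159/2199023255552 → NEW=255, ERR=-242441380501601/2199023255552
(5,2): OLD=2129454959936681/17592186044416 → NEW=0, ERR=2129454959936681/17592186044416
(5,3): OLD=30331688487481069/140737488355328 → NEW=255, ERR=-5556371043127571/140737488355328
(5,4): OLD=1288969885052987695/9007199254740992 → NEW=255, ERR=-1007865924905965265/9007199254740992
(5,5): OLD=8133108531533122815/72057594037927936 → NEW=0, ERR=8133108531533122815/72057594037927936
(5,6): OLD=255731738230526795281/1152921504606846976 → NEW=255, ERR=-38263245444219183599/1152921504606846976
Output grid:
  Row 0: .......  (7 black, running=7)
  Row 1: #.#.#.#  (3 black, running=10)
  Row 2: .#.#.#.  (4 black, running=14)
  Row 3: #.#.#.#  (3 black, running=17)
  Row 4: #######  (0 black, running=17)
  Row 5: ##.##.#  (2 black, running=19)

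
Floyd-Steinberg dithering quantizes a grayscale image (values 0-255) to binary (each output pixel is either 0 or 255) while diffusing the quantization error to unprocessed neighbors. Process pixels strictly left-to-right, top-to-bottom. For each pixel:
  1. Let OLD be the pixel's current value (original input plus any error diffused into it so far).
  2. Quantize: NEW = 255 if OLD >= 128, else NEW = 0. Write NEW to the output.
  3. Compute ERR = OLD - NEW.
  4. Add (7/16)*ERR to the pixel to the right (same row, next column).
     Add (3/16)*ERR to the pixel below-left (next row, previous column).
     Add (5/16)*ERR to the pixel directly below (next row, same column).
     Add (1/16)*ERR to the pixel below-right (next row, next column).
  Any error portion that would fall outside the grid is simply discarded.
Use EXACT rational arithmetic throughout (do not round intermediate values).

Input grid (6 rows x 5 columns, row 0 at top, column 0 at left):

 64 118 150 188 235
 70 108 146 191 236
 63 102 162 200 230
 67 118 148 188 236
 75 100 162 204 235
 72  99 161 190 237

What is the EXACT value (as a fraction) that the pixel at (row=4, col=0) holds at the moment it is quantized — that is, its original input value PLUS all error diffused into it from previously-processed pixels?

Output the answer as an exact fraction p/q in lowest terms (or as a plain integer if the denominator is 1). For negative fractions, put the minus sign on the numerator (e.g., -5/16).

Answer: 11479129171/134217728

Derivation:
(0,0): OLD=64 → NEW=0, ERR=64
(0,1): OLD=146 → NEW=255, ERR=-109
(0,2): OLD=1637/16 → NEW=0, ERR=1637/16
(0,3): OLD=59587/256 → NEW=255, ERR=-5693/256
(0,4): OLD=922709/4096 → NEW=255, ERR=-121771/4096
(1,0): OLD=1113/16 → NEW=0, ERR=1113/16
(1,1): OLD=16327/128 → NEW=0, ERR=16327/128
(1,2): OLD=912571/4096 → NEW=255, ERR=-131909/4096
(1,3): OLD=2798083/16384 → NEW=255, ERR=-1379837/16384
(1,4): OLD=49407353/262144 → NEW=255, ERR=-17439367/262144
(2,0): OLD=222525/2048 → NEW=0, ERR=222525/2048
(2,1): OLD=12301543/65536 → NEW=255, ERR=-4410137/65536
(2,2): OLD=120247013/1048576 → NEW=0, ERR=120247013/1048576
(2,3): OLD=3512583343/16777216 → NEW=255, ERR=-765606737/16777216
(2,4): OLD=49387357193/268435456 → NEW=255, ERR=-19063684087/268435456
(3,0): OLD=92628181/1048576 → NEW=0, ERR=92628181/1048576
(3,1): OLD=1374985817/8388608 → NEW=255, ERR=-764109223/8388608
(3,2): OLD=35224864123/268435456 → NEW=255, ERR=-33226177157/268435456
(3,3): OLD=60901781957/536870912 → NEW=0, ERR=60901781957/536870912
(3,4): OLD=2238400780957/8589934592 → NEW=255, ERR=47967459997/8589934592
(4,0): OLD=11479129171/134217728 → NEW=0, ERR=11479129171/134217728
Target (4,0): original=75, with diffused error = 11479129171/134217728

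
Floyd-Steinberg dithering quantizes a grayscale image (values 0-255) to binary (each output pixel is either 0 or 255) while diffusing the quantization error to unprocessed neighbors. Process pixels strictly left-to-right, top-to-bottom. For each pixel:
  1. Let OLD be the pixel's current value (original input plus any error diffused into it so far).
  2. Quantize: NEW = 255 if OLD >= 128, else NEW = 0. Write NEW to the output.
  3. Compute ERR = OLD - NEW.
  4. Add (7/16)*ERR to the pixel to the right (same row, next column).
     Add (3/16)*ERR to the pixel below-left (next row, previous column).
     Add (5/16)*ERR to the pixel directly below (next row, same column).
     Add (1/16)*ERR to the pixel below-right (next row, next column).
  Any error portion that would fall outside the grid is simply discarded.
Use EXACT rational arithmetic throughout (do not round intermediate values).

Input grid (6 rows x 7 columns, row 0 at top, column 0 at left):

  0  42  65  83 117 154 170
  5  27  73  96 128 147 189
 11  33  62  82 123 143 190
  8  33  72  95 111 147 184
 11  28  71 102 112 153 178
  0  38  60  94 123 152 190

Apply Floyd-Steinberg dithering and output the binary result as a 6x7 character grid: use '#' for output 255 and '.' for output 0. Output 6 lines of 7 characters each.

(0,0): OLD=0 → NEW=0, ERR=0
(0,1): OLD=42 → NEW=0, ERR=42
(0,2): OLD=667/8 → NEW=0, ERR=667/8
(0,3): OLD=15293/128 → NEW=0, ERR=15293/128
(0,4): OLD=346667/2048 → NEW=255, ERR=-175573/2048
(0,5): OLD=3817261/32768 → NEW=0, ERR=3817261/32768
(0,6): OLD=115849787/524288 → NEW=255, ERR=-17843653/524288
(1,0): OLD=103/8 → NEW=0, ERR=103/8
(1,1): OLD=3929/64 → NEW=0, ERR=3929/64
(1,2): OLD=309125/2048 → NEW=255, ERR=-213115/2048
(1,3): OLD=630349/8192 → NEW=0, ERR=630349/8192
(1,4): OLD=86079587/524288 → NEW=255, ERR=-47613853/524288
(1,5): OLD=553365819/4194304 → NEW=255, ERR=-516181701/4194304
(1,6): OLD=8845166677/67108864 → NEW=255, ERR=-8267593643/67108864
(2,0): OLD=27171/1024 → NEW=0, ERR=27171/1024
(2,1): OLD=1477401/32768 → NEW=0, ERR=1477401/32768
(2,2): OLD=35374299/524288 → NEW=0, ERR=35374299/524288
(2,3): OLD=469899315/4194304 → NEW=0, ERR=469899315/4194304
(2,4): OLD=4206662471/33554432 → NEW=0, ERR=4206662471/33554432
(2,5): OLD=140246465233/1073741824 → NEW=255, ERR=-133557699887/1073741824
(2,6): OLD=1535721238855/17179869184 → NEW=0, ERR=1535721238855/17179869184
(3,0): OLD=12973867/524288 → NEW=0, ERR=12973867/524288
(3,1): OLD=302933831/4194304 → NEW=0, ERR=302933831/4194304
(3,2): OLD=4983076129/33554432 → NEW=255, ERR=-3573304031/33554432
(3,3): OLD=14917380893/134217728 → NEW=0, ERR=14917380893/134217728
(3,4): OLD=3135025929771/17179869184 → NEW=255, ERR=-1245840712149/17179869184
(3,5): OLD=13881263123241/137438953472 → NEW=0, ERR=13881263123241/137438953472
(3,6): OLD=546122584852919/2199023255552 → NEW=255, ERR=-14628345312841/2199023255552
(4,0): OLD=2165953677/67108864 → NEW=0, ERR=2165953677/67108864
(4,1): OLD=49681984081/1073741824 → NEW=0, ERR=49681984081/1073741824
(4,2): OLD=1431384157839/17179869184 → NEW=0, ERR=1431384157839/17179869184
(4,3): OLD=21018652792181/137438953472 → NEW=255, ERR=-14028280343179/137438953472
(4,4): OLD=77589100568883/1099511627776 → NEW=0, ERR=77589100568883/1099511627776
(4,5): OLD=7376604740321343/35184372088832 → NEW=255, ERR=-1595410142330817/35184372088832
(4,6): OLD=91420556447200233/562949953421312 → NEW=255, ERR=-52131681675234327/562949953421312
(5,0): OLD=322322246403/17179869184 → NEW=0, ERR=322322246403/17179869184
(5,1): OLD=10762405765001/137438953472 → NEW=0, ERR=10762405765001/137438953472
(5,2): OLD=114404027467259/1099511627776 → NEW=0, ERR=114404027467259/1099511627776
(5,3): OLD=1108869177263551/8796093022208 → NEW=0, ERR=1108869177263551/8796093022208
(5,4): OLD=104327967130375809/562949953421312 → NEW=255, ERR=-39224270992058751/562949953421312
(5,5): OLD=425111076427659641/4503599627370496 → NEW=0, ERR=425111076427659641/4503599627370496
(5,6): OLD=14377240636972207671/72057594037927936 → NEW=255, ERR=-3997445842699416009/72057594037927936
Row 0: ....#.#
Row 1: ..#.###
Row 2: .....#.
Row 3: ..#.#.#
Row 4: ...#.##
Row 5: ....#.#

Answer: ....#.#
..#.###
.....#.
..#.#.#
...#.##
....#.#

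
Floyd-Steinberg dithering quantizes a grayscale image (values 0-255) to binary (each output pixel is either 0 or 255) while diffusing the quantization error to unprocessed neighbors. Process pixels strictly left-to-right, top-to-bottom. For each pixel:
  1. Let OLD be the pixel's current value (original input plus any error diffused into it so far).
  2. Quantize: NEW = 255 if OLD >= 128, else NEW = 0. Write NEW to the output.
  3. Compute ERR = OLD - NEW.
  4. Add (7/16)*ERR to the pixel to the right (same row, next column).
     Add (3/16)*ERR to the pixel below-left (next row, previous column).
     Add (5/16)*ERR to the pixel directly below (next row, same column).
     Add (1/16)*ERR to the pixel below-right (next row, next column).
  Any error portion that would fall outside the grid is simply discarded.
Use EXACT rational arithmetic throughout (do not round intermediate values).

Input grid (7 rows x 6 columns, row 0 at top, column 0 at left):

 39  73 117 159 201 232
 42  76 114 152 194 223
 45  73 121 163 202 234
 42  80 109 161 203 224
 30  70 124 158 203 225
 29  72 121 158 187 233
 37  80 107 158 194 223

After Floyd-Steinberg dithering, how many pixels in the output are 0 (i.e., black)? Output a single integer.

Answer: 19

Derivation:
(0,0): OLD=39 → NEW=0, ERR=39
(0,1): OLD=1441/16 → NEW=0, ERR=1441/16
(0,2): OLD=40039/256 → NEW=255, ERR=-25241/256
(0,3): OLD=474577/4096 → NEW=0, ERR=474577/4096
(0,4): OLD=16494775/65536 → NEW=255, ERR=-216905/65536
(0,5): OLD=241751297/1048576 → NEW=255, ERR=-25635583/1048576
(1,0): OLD=18195/256 → NEW=0, ERR=18195/256
(1,1): OLD=244101/2048 → NEW=0, ERR=244101/2048
(1,2): OLD=10661865/65536 → NEW=255, ERR=-6049815/65536
(1,3): OLD=36972149/262144 → NEW=255, ERR=-29874571/262144
(1,4): OLD=2445524479/16777216 → NEW=255, ERR=-1832665601/16777216
(1,5): OLD=44926073161/268435456 → NEW=255, ERR=-23524968119/268435456
(2,0): OLD=2934663/32768 → NEW=0, ERR=2934663/32768
(2,1): OLD=143195965/1048576 → NEW=255, ERR=-124190915/1048576
(2,2): OLD=443206391/16777216 → NEW=0, ERR=443206391/16777216
(2,3): OLD=15125405951/134217728 → NEW=0, ERR=15125405951/134217728
(2,4): OLD=831559363965/4294967296 → NEW=255, ERR=-263657296515/4294967296
(2,5): OLD=11883596637243/68719476736 → NEW=255, ERR=-5639869930437/68719476736
(3,0): OLD=801616407/16777216 → NEW=0, ERR=801616407/16777216
(3,1): OLD=9991522379/134217728 → NEW=0, ERR=9991522379/134217728
(3,2): OLD=175612205329/1073741824 → NEW=255, ERR=-98191959791/1073741824
(3,3): OLD=10057014779059/68719476736 → NEW=255, ERR=-7466451788621/68719476736
(3,4): OLD=70333856126291/549755813888 → NEW=0, ERR=70333856126291/549755813888
(3,5): OLD=2203318898687229/8796093022208 → NEW=255, ERR=-39684821975811/8796093022208
(4,0): OLD=126463732857/2147483648 → NEW=0, ERR=126463732857/2147483648
(4,1): OLD=3603204747429/34359738368 → NEW=0, ERR=3603204747429/34359738368
(4,2): OLD=138079185267295/1099511627776 → NEW=0, ERR=138079185267295/1099511627776
(4,3): OLD=3470258118730875/17592186044416 → NEW=255, ERR=-1015749322595205/17592186044416
(4,4): OLD=59133071404561451/281474976710656 → NEW=255, ERR=-12643047656655829/281474976710656
(4,5): OLD=954469945382302029/4503599627370496 → NEW=255, ERR=-193947959597174451/4503599627370496
(5,0): OLD=36869631473599/549755813888 → NEW=0, ERR=36869631473599/549755813888
(5,1): OLD=2838311982441647/17592186044416 → NEW=255, ERR=-1647695458884433/17592186044416
(5,2): OLD=16184265827039989/140737488355328 → NEW=0, ERR=16184265827039989/140737488355328
(5,3): OLD=854307645353941847/4503599627370496 → NEW=255, ERR=-294110259625534633/4503599627370496
(5,4): OLD=1195334843725677431/9007199254740992 → NEW=255, ERR=-1101500966233275529/9007199254740992
(5,5): OLD=23524274937056758435/144115188075855872 → NEW=255, ERR=-13225098022286488925/144115188075855872
(6,0): OLD=11370628797416813/281474976710656 → NEW=0, ERR=11370628797416813/281474976710656
(6,1): OLD=424049581337525353/4503599627370496 → NEW=0, ERR=424049581337525353/4503599627370496
(6,2): OLD=2990962836849086529/18014398509481984 → NEW=255, ERR=-1602708783068819391/18014398509481984
(6,3): OLD=23901812986439492573/288230376151711744 → NEW=0, ERR=23901812986439492573/288230376151711744
(6,4): OLD=787565979132912466685/4611686018427387904 → NEW=255, ERR=-388413955566071448835/4611686018427387904
(6,5): OLD=11055613846509144600779/73786976294838206464 → NEW=255, ERR=-7760065108674598047541/73786976294838206464
Output grid:
  Row 0: ..#.##  (3 black, running=3)
  Row 1: ..####  (2 black, running=5)
  Row 2: .#..##  (3 black, running=8)
  Row 3: ..##.#  (3 black, running=11)
  Row 4: ...###  (3 black, running=14)
  Row 5: .#.###  (2 black, running=16)
  Row 6: ..#.##  (3 black, running=19)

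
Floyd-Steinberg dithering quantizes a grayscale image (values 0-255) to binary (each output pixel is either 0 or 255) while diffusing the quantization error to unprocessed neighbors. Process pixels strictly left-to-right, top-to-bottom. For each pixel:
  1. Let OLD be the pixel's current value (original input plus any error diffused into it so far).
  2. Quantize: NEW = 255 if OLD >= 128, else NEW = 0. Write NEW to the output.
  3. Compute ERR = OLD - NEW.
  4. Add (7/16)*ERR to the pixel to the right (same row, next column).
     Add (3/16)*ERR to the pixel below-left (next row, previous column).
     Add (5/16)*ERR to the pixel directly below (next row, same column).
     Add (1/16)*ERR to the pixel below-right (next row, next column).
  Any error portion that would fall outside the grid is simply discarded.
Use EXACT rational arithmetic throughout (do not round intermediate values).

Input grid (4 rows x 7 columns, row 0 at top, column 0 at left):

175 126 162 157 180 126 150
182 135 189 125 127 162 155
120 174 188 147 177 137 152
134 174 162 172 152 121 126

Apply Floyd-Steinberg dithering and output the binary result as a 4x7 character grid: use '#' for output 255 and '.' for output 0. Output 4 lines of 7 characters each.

Answer: #.##.#.
#.#.###
.###..#
##.##.#

Derivation:
(0,0): OLD=175 → NEW=255, ERR=-80
(0,1): OLD=91 → NEW=0, ERR=91
(0,2): OLD=3229/16 → NEW=255, ERR=-851/16
(0,3): OLD=34235/256 → NEW=255, ERR=-31045/256
(0,4): OLD=519965/4096 → NEW=0, ERR=519965/4096
(0,5): OLD=11897291/65536 → NEW=255, ERR=-4814389/65536
(0,6): OLD=123585677/1048576 → NEW=0, ERR=123585677/1048576
(1,0): OLD=2785/16 → NEW=255, ERR=-1295/16
(1,1): OLD=14471/128 → NEW=0, ERR=14471/128
(1,2): OLD=838819/4096 → NEW=255, ERR=-205661/4096
(1,3): OLD=1402703/16384 → NEW=0, ERR=1402703/16384
(1,4): OLD=191651349/1048576 → NEW=255, ERR=-75735531/1048576
(1,5): OLD=1153238613/8388608 → NEW=255, ERR=-985856427/8388608
(1,6): OLD=18229938139/134217728 → NEW=255, ERR=-15995582501/134217728
(2,0): OLD=237373/2048 → NEW=0, ERR=237373/2048
(2,1): OLD=16093343/65536 → NEW=255, ERR=-618337/65536
(2,2): OLD=200592637/1048576 → NEW=255, ERR=-66794243/1048576
(2,3): OLD=1083850101/8388608 → NEW=255, ERR=-1055244939/8388608
(2,4): OLD=5550508349/67108864 → NEW=0, ERR=5550508349/67108864
(2,5): OLD=235362967031/2147483648 → NEW=0, ERR=235362967031/2147483648
(2,6): OLD=5338195155761/34359738368 → NEW=255, ERR=-3423538128079/34359738368
(3,0): OLD=176633853/1048576 → NEW=255, ERR=-90753027/1048576
(3,1): OLD=1077824841/8388608 → NEW=255, ERR=-1061270199/8388608
(3,2): OLD=4198864435/67108864 → NEW=0, ERR=4198864435/67108864
(3,3): OLD=46060635177/268435456 → NEW=255, ERR=-22390406103/268435456
(3,4): OLD=5292845022717/34359738368 → NEW=255, ERR=-3468888261123/34359738368
(3,5): OLD=26819259452759/274877906944 → NEW=0, ERR=26819259452759/274877906944
(3,6): OLD=635073611225225/4398046511104 → NEW=255, ERR=-486428249106295/4398046511104
Row 0: #.##.#.
Row 1: #.#.###
Row 2: .###..#
Row 3: ##.##.#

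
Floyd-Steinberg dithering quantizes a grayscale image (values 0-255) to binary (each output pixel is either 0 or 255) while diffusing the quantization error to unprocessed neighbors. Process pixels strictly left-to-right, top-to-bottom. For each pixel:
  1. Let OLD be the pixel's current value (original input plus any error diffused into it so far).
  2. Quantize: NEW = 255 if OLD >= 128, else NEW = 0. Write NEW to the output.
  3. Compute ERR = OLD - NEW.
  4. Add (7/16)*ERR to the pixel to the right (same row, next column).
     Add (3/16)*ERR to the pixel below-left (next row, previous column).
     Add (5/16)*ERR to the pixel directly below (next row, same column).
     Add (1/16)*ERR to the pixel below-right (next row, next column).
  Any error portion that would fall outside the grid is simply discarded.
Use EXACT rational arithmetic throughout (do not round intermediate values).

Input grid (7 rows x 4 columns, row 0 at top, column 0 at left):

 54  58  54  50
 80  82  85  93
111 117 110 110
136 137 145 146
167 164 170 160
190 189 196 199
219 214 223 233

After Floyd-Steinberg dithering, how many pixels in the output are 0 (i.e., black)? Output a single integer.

(0,0): OLD=54 → NEW=0, ERR=54
(0,1): OLD=653/8 → NEW=0, ERR=653/8
(0,2): OLD=11483/128 → NEW=0, ERR=11483/128
(0,3): OLD=182781/2048 → NEW=0, ERR=182781/2048
(1,0): OLD=14359/128 → NEW=0, ERR=14359/128
(1,1): OLD=181025/1024 → NEW=255, ERR=-80095/1024
(1,2): OLD=3298101/32768 → NEW=0, ERR=3298101/32768
(1,3): OLD=89407619/524288 → NEW=255, ERR=-44285821/524288
(2,0): OLD=2152699/16384 → NEW=255, ERR=-2025221/16384
(2,1): OLD=33743609/524288 → NEW=0, ERR=33743609/524288
(2,2): OLD=156116765/1048576 → NEW=255, ERR=-111270115/1048576
(2,3): OLD=729283977/16777216 → NEW=0, ERR=729283977/16777216
(3,0): OLD=918046155/8388608 → NEW=0, ERR=918046155/8388608
(3,1): OLD=23806244629/134217728 → NEW=255, ERR=-10419276011/134217728
(3,2): OLD=193378502635/2147483648 → NEW=0, ERR=193378502635/2147483648
(3,3): OLD=6609031869933/34359738368 → NEW=255, ERR=-2152701413907/34359738368
(4,0): OLD=400815633583/2147483648 → NEW=255, ERR=-146792696657/2147483648
(4,1): OLD=2294530729229/17179869184 → NEW=255, ERR=-2086335912691/17179869184
(4,2): OLD=70594626893549/549755813888 → NEW=255, ERR=-69593105647891/549755813888
(4,3): OLD=797511927580043/8796093022208 → NEW=0, ERR=797511927580043/8796093022208
(5,0): OLD=40096086715007/274877906944 → NEW=255, ERR=-29997779555713/274877906944
(5,1): OLD=662320674098905/8796093022208 → NEW=0, ERR=662320674098905/8796093022208
(5,2): OLD=874302368123365/4398046511104 → NEW=255, ERR=-247199492208155/4398046511104
(5,3): OLD=27420037239330061/140737488355328 → NEW=255, ERR=-8468022291278579/140737488355328
(6,0): OLD=28008827243199467/140737488355328 → NEW=255, ERR=-7879232287409173/140737488355328
(6,1): OLD=440626173660183325/2251799813685248 → NEW=255, ERR=-133582778829554915/2251799813685248
(6,2): OLD=6229600605957151547/36028797018963968 → NEW=255, ERR=-2957742633878660293/36028797018963968
(6,3): OLD=100747030076541263773/576460752303423488 → NEW=255, ERR=-46250461760831725667/576460752303423488
Output grid:
  Row 0: ....  (4 black, running=4)
  Row 1: .#.#  (2 black, running=6)
  Row 2: #.#.  (2 black, running=8)
  Row 3: .#.#  (2 black, running=10)
  Row 4: ###.  (1 black, running=11)
  Row 5: #.##  (1 black, running=12)
  Row 6: ####  (0 black, running=12)

Answer: 12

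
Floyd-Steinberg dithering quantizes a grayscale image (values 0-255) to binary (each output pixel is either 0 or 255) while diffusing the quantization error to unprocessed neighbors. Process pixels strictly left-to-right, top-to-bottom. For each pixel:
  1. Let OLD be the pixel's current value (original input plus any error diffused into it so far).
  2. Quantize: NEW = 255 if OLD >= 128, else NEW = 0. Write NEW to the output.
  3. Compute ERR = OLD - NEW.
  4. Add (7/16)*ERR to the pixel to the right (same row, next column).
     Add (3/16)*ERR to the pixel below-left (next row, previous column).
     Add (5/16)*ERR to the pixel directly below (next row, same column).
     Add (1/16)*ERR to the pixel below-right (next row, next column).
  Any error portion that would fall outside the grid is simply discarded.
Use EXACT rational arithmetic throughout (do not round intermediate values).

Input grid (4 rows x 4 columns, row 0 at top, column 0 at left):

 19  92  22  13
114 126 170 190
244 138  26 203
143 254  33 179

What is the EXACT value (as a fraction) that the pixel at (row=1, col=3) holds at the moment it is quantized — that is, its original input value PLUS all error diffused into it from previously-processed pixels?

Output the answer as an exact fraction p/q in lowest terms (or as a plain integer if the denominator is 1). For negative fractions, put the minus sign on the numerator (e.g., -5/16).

Answer: 218268235/1048576

Derivation:
(0,0): OLD=19 → NEW=0, ERR=19
(0,1): OLD=1605/16 → NEW=0, ERR=1605/16
(0,2): OLD=16867/256 → NEW=0, ERR=16867/256
(0,3): OLD=171317/4096 → NEW=0, ERR=171317/4096
(1,0): OLD=35519/256 → NEW=255, ERR=-29761/256
(1,1): OLD=245817/2048 → NEW=0, ERR=245817/2048
(1,2): OLD=16856749/65536 → NEW=255, ERR=145069/65536
(1,3): OLD=218268235/1048576 → NEW=255, ERR=-49118645/1048576
Target (1,3): original=190, with diffused error = 218268235/1048576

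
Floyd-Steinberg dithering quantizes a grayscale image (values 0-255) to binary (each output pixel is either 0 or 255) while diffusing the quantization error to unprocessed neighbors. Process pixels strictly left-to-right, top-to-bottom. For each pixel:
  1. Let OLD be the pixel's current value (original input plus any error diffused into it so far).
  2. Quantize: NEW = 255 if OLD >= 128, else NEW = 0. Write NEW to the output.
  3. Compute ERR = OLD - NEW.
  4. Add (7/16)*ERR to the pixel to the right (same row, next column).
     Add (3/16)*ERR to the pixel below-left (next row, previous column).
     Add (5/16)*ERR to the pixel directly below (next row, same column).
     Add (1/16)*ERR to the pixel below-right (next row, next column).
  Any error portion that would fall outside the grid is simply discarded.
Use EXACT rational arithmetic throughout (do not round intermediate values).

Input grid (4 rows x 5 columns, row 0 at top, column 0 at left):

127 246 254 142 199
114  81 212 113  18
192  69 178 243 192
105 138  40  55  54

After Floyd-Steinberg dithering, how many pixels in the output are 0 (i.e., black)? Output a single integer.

Answer: 9

Derivation:
(0,0): OLD=127 → NEW=0, ERR=127
(0,1): OLD=4825/16 → NEW=255, ERR=745/16
(0,2): OLD=70239/256 → NEW=255, ERR=4959/256
(0,3): OLD=616345/4096 → NEW=255, ERR=-428135/4096
(0,4): OLD=10044719/65536 → NEW=255, ERR=-6666961/65536
(1,0): OLD=41579/256 → NEW=255, ERR=-23701/256
(1,1): OLD=136429/2048 → NEW=0, ERR=136429/2048
(1,2): OLD=15106673/65536 → NEW=255, ERR=-1605007/65536
(1,3): OLD=13567965/262144 → NEW=0, ERR=13567965/262144
(1,4): OLD=9733367/4194304 → NEW=0, ERR=9733367/4194304
(2,0): OLD=5752703/32768 → NEW=255, ERR=-2603137/32768
(2,1): OLD=46853989/1048576 → NEW=0, ERR=46853989/1048576
(2,2): OLD=3418589039/16777216 → NEW=255, ERR=-859601041/16777216
(2,3): OLD=63260275933/268435456 → NEW=255, ERR=-5190765347/268435456
(2,4): OLD=805306637003/4294967296 → NEW=255, ERR=-289910023477/4294967296
(3,0): OLD=1485667727/16777216 → NEW=0, ERR=1485667727/16777216
(3,1): OLD=23640238435/134217728 → NEW=255, ERR=-10585282205/134217728
(3,2): OLD=-48741017167/4294967296 → NEW=0, ERR=-48741017167/4294967296
(3,3): OLD=241666866953/8589934592 → NEW=0, ERR=241666866953/8589934592
(3,4): OLD=6048166830285/137438953472 → NEW=0, ERR=6048166830285/137438953472
Output grid:
  Row 0: .####  (1 black, running=1)
  Row 1: #.#..  (3 black, running=4)
  Row 2: #.###  (1 black, running=5)
  Row 3: .#...  (4 black, running=9)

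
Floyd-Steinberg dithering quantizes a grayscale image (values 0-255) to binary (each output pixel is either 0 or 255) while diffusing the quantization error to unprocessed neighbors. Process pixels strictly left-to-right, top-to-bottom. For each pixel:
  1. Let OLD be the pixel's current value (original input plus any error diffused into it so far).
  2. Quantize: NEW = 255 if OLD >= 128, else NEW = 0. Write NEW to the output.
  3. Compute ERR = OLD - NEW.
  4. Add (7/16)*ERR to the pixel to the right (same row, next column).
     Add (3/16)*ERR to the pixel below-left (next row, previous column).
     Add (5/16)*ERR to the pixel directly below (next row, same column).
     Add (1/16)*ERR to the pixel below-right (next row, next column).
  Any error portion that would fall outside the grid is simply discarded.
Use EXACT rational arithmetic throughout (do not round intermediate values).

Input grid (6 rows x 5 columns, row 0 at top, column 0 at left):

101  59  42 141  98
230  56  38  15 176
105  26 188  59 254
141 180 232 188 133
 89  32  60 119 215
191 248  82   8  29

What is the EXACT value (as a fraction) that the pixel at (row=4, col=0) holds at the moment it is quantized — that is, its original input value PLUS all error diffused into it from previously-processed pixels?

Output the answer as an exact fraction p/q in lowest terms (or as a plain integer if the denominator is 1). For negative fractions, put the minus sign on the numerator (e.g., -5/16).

(0,0): OLD=101 → NEW=0, ERR=101
(0,1): OLD=1651/16 → NEW=0, ERR=1651/16
(0,2): OLD=22309/256 → NEW=0, ERR=22309/256
(0,3): OLD=733699/4096 → NEW=255, ERR=-310781/4096
(0,4): OLD=4247061/65536 → NEW=0, ERR=4247061/65536
(1,0): OLD=71913/256 → NEW=255, ERR=6633/256
(1,1): OLD=250335/2048 → NEW=0, ERR=250335/2048
(1,2): OLD=7270091/65536 → NEW=0, ERR=7270091/65536
(1,3): OLD=15052271/262144 → NEW=0, ERR=15052271/262144
(1,4): OLD=908614637/4194304 → NEW=255, ERR=-160932883/4194304
(2,0): OLD=4456965/32768 → NEW=255, ERR=-3898875/32768
(2,1): OLD=36240647/1048576 → NEW=0, ERR=36240647/1048576
(2,2): OLD=4298207189/16777216 → NEW=255, ERR=20017109/16777216
(2,3): OLD=20724487087/268435456 → NEW=0, ERR=20724487087/268435456
(2,4): OLD=1199908105737/4294967296 → NEW=255, ERR=104691445257/4294967296
(3,0): OLD=1850489397/16777216 → NEW=0, ERR=1850489397/16777216
(3,1): OLD=31117443473/134217728 → NEW=255, ERR=-3108077167/134217728
(3,2): OLD=1025971767947/4294967296 → NEW=255, ERR=-69244892533/4294967296
(3,3): OLD=1801463132659/8589934592 → NEW=255, ERR=-388970188301/8589934592
(3,4): OLD=17266687533023/137438953472 → NEW=0, ERR=17266687533023/137438953472
(4,0): OLD=255821389051/2147483648 → NEW=0, ERR=255821389051/2147483648
Target (4,0): original=89, with diffused error = 255821389051/2147483648

Answer: 255821389051/2147483648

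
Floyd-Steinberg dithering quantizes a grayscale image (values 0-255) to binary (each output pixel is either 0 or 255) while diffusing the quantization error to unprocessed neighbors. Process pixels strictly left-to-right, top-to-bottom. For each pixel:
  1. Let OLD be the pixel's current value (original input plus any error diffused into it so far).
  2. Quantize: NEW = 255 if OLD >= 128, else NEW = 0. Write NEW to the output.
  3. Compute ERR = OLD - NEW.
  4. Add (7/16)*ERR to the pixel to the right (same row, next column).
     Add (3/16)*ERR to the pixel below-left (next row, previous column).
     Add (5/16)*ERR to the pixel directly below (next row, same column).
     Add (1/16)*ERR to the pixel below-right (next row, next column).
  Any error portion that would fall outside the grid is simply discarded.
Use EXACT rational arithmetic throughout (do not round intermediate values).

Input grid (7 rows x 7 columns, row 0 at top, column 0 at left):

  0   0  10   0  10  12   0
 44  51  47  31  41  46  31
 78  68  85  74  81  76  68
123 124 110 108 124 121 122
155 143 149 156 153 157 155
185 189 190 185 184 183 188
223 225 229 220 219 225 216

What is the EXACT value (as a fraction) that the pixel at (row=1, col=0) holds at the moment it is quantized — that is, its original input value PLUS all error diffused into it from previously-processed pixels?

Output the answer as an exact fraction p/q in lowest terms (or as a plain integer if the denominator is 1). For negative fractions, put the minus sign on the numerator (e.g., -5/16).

(0,0): OLD=0 → NEW=0, ERR=0
(0,1): OLD=0 → NEW=0, ERR=0
(0,2): OLD=10 → NEW=0, ERR=10
(0,3): OLD=35/8 → NEW=0, ERR=35/8
(0,4): OLD=1525/128 → NEW=0, ERR=1525/128
(0,5): OLD=35251/2048 → NEW=0, ERR=35251/2048
(0,6): OLD=246757/32768 → NEW=0, ERR=246757/32768
(1,0): OLD=44 → NEW=0, ERR=44
Target (1,0): original=44, with diffused error = 44

Answer: 44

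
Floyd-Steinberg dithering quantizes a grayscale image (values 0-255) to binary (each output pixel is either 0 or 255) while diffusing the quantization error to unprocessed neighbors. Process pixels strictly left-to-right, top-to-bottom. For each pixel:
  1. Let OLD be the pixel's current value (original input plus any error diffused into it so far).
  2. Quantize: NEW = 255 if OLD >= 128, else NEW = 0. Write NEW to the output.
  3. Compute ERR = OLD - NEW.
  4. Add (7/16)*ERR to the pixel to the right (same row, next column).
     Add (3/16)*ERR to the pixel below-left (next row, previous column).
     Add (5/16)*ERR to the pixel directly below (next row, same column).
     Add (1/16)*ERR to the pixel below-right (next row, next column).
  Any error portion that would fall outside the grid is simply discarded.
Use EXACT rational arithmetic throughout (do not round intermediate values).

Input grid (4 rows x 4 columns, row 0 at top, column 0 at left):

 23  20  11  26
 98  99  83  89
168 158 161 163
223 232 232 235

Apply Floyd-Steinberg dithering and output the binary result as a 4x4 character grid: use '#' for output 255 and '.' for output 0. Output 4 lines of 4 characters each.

Answer: ....
.#..
#.##
####

Derivation:
(0,0): OLD=23 → NEW=0, ERR=23
(0,1): OLD=481/16 → NEW=0, ERR=481/16
(0,2): OLD=6183/256 → NEW=0, ERR=6183/256
(0,3): OLD=149777/4096 → NEW=0, ERR=149777/4096
(1,0): OLD=28371/256 → NEW=0, ERR=28371/256
(1,1): OLD=333509/2048 → NEW=255, ERR=-188731/2048
(1,2): OLD=3864361/65536 → NEW=0, ERR=3864361/65536
(1,3): OLD=133938799/1048576 → NEW=0, ERR=133938799/1048576
(2,0): OLD=6073671/32768 → NEW=255, ERR=-2282169/32768
(2,1): OLD=122383741/1048576 → NEW=0, ERR=122383741/1048576
(2,2): OLD=521519121/2097152 → NEW=255, ERR=-13254639/2097152
(2,3): OLD=6839637485/33554432 → NEW=255, ERR=-1716742675/33554432
(3,0): OLD=3743323351/16777216 → NEW=255, ERR=-534866729/16777216
(3,1): OLD=66837076105/268435456 → NEW=255, ERR=-1613965175/268435456
(3,2): OLD=966780100983/4294967296 → NEW=255, ERR=-128436559497/4294967296
(3,3): OLD=14124160303809/68719476736 → NEW=255, ERR=-3399306263871/68719476736
Row 0: ....
Row 1: .#..
Row 2: #.##
Row 3: ####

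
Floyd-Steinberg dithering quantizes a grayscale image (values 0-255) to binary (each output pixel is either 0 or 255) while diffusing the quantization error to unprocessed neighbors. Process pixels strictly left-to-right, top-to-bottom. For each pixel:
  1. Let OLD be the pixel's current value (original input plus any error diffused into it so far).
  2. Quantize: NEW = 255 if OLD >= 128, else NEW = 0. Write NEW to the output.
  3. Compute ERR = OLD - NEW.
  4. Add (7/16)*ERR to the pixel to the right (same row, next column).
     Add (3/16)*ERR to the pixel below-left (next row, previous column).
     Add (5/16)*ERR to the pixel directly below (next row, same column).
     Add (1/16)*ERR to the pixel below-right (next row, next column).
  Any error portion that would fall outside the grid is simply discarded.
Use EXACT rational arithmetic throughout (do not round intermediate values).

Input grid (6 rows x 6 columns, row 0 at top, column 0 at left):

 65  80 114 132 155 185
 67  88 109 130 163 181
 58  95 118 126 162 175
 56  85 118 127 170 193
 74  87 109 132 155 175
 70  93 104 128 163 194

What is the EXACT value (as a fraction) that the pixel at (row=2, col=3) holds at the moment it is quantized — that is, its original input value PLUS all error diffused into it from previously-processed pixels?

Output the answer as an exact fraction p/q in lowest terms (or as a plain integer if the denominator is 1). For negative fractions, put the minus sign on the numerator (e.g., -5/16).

(0,0): OLD=65 → NEW=0, ERR=65
(0,1): OLD=1735/16 → NEW=0, ERR=1735/16
(0,2): OLD=41329/256 → NEW=255, ERR=-23951/256
(0,3): OLD=373015/4096 → NEW=0, ERR=373015/4096
(0,4): OLD=12769185/65536 → NEW=255, ERR=-3942495/65536
(0,5): OLD=166389095/1048576 → NEW=255, ERR=-100997785/1048576
(1,0): OLD=27557/256 → NEW=0, ERR=27557/256
(1,1): OLD=318467/2048 → NEW=255, ERR=-203773/2048
(1,2): OLD=3937727/65536 → NEW=0, ERR=3937727/65536
(1,3): OLD=43940307/262144 → NEW=255, ERR=-22906413/262144
(1,4): OLD=1570405529/16777216 → NEW=0, ERR=1570405529/16777216
(1,5): OLD=50490554719/268435456 → NEW=255, ERR=-17960486561/268435456
(2,0): OLD=2391505/32768 → NEW=0, ERR=2391505/32768
(2,1): OLD=119359883/1048576 → NEW=0, ERR=119359883/1048576
(2,2): OLD=2751040097/16777216 → NEW=255, ERR=-1527149983/16777216
(2,3): OLD=10761020057/134217728 → NEW=0, ERR=10761020057/134217728
Target (2,3): original=126, with diffused error = 10761020057/134217728

Answer: 10761020057/134217728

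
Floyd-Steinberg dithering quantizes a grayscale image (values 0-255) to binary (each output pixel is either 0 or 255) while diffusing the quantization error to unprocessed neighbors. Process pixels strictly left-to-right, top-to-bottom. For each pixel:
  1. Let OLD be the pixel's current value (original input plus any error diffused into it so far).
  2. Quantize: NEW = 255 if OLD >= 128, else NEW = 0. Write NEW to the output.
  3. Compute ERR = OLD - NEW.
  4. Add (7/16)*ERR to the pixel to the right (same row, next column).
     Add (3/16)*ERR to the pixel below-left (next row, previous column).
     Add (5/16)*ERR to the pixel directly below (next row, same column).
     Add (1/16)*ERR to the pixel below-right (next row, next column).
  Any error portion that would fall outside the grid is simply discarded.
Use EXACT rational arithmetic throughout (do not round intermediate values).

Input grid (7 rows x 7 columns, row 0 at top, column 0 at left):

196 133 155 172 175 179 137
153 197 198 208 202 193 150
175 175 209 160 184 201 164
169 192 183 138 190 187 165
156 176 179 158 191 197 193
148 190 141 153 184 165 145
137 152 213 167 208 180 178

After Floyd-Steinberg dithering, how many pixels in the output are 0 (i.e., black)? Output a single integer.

Answer: 15

Derivation:
(0,0): OLD=196 → NEW=255, ERR=-59
(0,1): OLD=1715/16 → NEW=0, ERR=1715/16
(0,2): OLD=51685/256 → NEW=255, ERR=-13595/256
(0,3): OLD=609347/4096 → NEW=255, ERR=-435133/4096
(0,4): OLD=8422869/65536 → NEW=255, ERR=-8288811/65536
(0,5): OLD=129673427/1048576 → NEW=0, ERR=129673427/1048576
(0,6): OLD=3206192581/16777216 → NEW=255, ERR=-1071997499/16777216
(1,0): OLD=39593/256 → NEW=255, ERR=-25687/256
(1,1): OLD=354207/2048 → NEW=255, ERR=-168033/2048
(1,2): OLD=8669707/65536 → NEW=255, ERR=-8041973/65536
(1,3): OLD=24663151/262144 → NEW=0, ERR=24663151/262144
(1,4): OLD=3694087213/16777216 → NEW=255, ERR=-584102867/16777216
(1,5): OLD=26377634493/134217728 → NEW=255, ERR=-7847886147/134217728
(1,6): OLD=240905642867/2147483648 → NEW=0, ERR=240905642867/2147483648
(2,0): OLD=4202821/32768 → NEW=255, ERR=-4153019/32768
(2,1): OLD=67771463/1048576 → NEW=0, ERR=67771463/1048576
(2,2): OLD=3547405461/16777216 → NEW=255, ERR=-730784619/16777216
(2,3): OLD=20957667629/134217728 → NEW=255, ERR=-13267853011/134217728
(2,4): OLD=133990890173/1073741824 → NEW=0, ERR=133990890173/1073741824
(2,5): OLD=8802300744255/34359738368 → NEW=255, ERR=40567460415/34359738368
(2,6): OLD=107707318276265/549755813888 → NEW=255, ERR=-32480414265175/549755813888
(3,0): OLD=2374180853/16777216 → NEW=255, ERR=-1904009227/16777216
(3,1): OLD=19657280209/134217728 → NEW=255, ERR=-14568240431/134217728
(3,2): OLD=115325814019/1073741824 → NEW=0, ERR=115325814019/1073741824
(3,3): OLD=750647744997/4294967296 → NEW=255, ERR=-344568915483/4294967296
(3,4): OLD=103321419809781/549755813888 → NEW=255, ERR=-36866312731659/549755813888
(3,5): OLD=680606347918767/4398046511104 → NEW=255, ERR=-440895512412753/4398046511104
(3,6): OLD=7230550266751409/70368744177664 → NEW=0, ERR=7230550266751409/70368744177664
(4,0): OLD=215142358715/2147483648 → NEW=0, ERR=215142358715/2147483648
(4,1): OLD=6836092932351/34359738368 → NEW=255, ERR=-1925640351489/34359738368
(4,2): OLD=91379814946641/549755813888 → NEW=255, ERR=-48807917594799/549755813888
(4,3): OLD=388025523509451/4398046511104 → NEW=0, ERR=388025523509451/4398046511104
(4,4): OLD=6503215593270385/35184372088832 → NEW=255, ERR=-2468799289381775/35184372088832
(4,5): OLD=168940213374233713/1125899906842624 → NEW=255, ERR=-118164262870635407/1125899906842624
(4,6): OLD=3115203842398023015/18014398509481984 → NEW=255, ERR=-1478467777519882905/18014398509481984
(5,0): OLD=92798328098157/549755813888 → NEW=255, ERR=-47389404443283/549755813888
(5,1): OLD=547066653022031/4398046511104 → NEW=0, ERR=547066653022031/4398046511104
(5,2): OLD=6358368700975321/35184372088832 → NEW=255, ERR=-2613646181676839/35184372088832
(5,3): OLD=36413367973944221/281474976710656 → NEW=255, ERR=-35362751087273059/281474976710656
(5,4): OLD=1674326154406468639/18014398509481984 → NEW=0, ERR=1674326154406468639/18014398509481984
(5,5): OLD=22062862773751884079/144115188075855872 → NEW=255, ERR=-14686510185591363281/144115188075855872
(5,6): OLD=157277928288609431777/2305843009213693952 → NEW=0, ERR=157277928288609431777/2305843009213693952
(6,0): OLD=9386141733674741/70368744177664 → NEW=255, ERR=-8557888031629579/70368744177664
(6,1): OLD=133249181001633017/1125899906842624 → NEW=0, ERR=133249181001633017/1125899906842624
(6,2): OLD=4067323810589162699/18014398509481984 → NEW=255, ERR=-526347809328743221/18014398509481984
(6,3): OLD=18409374711154072085/144115188075855872 → NEW=0, ERR=18409374711154072085/144115188075855872
(6,4): OLD=76661094494665962015/288230376151711744 → NEW=255, ERR=3162348575979467295/288230376151711744
(6,5): OLD=6329146104572835968923/36893488147419103232 → NEW=255, ERR=-3078693373019035355237/36893488147419103232
(6,6): OLD=92344288288293724060301/590295810358705651712 → NEW=255, ERR=-58181143353176217126259/590295810358705651712
Output grid:
  Row 0: #.###.#  (2 black, running=2)
  Row 1: ###.##.  (2 black, running=4)
  Row 2: #.##.##  (2 black, running=6)
  Row 3: ##.###.  (2 black, running=8)
  Row 4: .##.###  (2 black, running=10)
  Row 5: #.##.#.  (3 black, running=13)
  Row 6: #.#.###  (2 black, running=15)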